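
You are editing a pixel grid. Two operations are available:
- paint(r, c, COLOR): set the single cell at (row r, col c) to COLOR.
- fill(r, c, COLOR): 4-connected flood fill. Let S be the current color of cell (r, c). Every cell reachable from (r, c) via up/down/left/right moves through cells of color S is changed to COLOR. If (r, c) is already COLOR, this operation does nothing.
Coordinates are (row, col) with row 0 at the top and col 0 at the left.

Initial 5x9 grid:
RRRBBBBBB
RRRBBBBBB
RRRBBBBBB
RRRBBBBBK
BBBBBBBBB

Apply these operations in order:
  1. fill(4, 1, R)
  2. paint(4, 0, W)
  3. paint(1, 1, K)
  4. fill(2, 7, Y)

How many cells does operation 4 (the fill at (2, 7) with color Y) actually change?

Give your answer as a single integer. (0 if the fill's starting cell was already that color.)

Answer: 42

Derivation:
After op 1 fill(4,1,R) [32 cells changed]:
RRRRRRRRR
RRRRRRRRR
RRRRRRRRR
RRRRRRRRK
RRRRRRRRR
After op 2 paint(4,0,W):
RRRRRRRRR
RRRRRRRRR
RRRRRRRRR
RRRRRRRRK
WRRRRRRRR
After op 3 paint(1,1,K):
RRRRRRRRR
RKRRRRRRR
RRRRRRRRR
RRRRRRRRK
WRRRRRRRR
After op 4 fill(2,7,Y) [42 cells changed]:
YYYYYYYYY
YKYYYYYYY
YYYYYYYYY
YYYYYYYYK
WYYYYYYYY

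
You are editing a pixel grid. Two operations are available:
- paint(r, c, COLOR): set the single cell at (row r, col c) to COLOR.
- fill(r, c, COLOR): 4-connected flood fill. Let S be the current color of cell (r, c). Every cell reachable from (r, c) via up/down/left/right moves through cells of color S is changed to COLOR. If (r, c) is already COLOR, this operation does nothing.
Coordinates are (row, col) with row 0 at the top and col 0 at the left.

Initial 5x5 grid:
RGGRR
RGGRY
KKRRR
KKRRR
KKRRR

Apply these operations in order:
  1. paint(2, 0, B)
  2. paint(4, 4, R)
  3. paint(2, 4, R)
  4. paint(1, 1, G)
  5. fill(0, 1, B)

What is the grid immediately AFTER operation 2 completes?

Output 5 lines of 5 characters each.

After op 1 paint(2,0,B):
RGGRR
RGGRY
BKRRR
KKRRR
KKRRR
After op 2 paint(4,4,R):
RGGRR
RGGRY
BKRRR
KKRRR
KKRRR

Answer: RGGRR
RGGRY
BKRRR
KKRRR
KKRRR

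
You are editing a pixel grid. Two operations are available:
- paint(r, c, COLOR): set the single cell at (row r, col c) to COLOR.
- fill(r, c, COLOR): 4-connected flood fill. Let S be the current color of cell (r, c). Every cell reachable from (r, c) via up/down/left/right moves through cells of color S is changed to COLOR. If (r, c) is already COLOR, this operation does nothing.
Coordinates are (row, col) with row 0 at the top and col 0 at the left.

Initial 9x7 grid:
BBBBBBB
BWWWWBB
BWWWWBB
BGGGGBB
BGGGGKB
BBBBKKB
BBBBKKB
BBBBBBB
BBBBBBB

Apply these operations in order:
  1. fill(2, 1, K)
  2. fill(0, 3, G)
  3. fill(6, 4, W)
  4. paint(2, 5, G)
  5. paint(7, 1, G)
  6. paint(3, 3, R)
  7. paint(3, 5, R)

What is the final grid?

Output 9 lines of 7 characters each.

After op 1 fill(2,1,K) [8 cells changed]:
BBBBBBB
BKKKKBB
BKKKKBB
BGGGGBB
BGGGGKB
BBBBKKB
BBBBKKB
BBBBBBB
BBBBBBB
After op 2 fill(0,3,G) [42 cells changed]:
GGGGGGG
GKKKKGG
GKKKKGG
GGGGGGG
GGGGGKG
GGGGKKG
GGGGKKG
GGGGGGG
GGGGGGG
After op 3 fill(6,4,W) [5 cells changed]:
GGGGGGG
GKKKKGG
GKKKKGG
GGGGGGG
GGGGGWG
GGGGWWG
GGGGWWG
GGGGGGG
GGGGGGG
After op 4 paint(2,5,G):
GGGGGGG
GKKKKGG
GKKKKGG
GGGGGGG
GGGGGWG
GGGGWWG
GGGGWWG
GGGGGGG
GGGGGGG
After op 5 paint(7,1,G):
GGGGGGG
GKKKKGG
GKKKKGG
GGGGGGG
GGGGGWG
GGGGWWG
GGGGWWG
GGGGGGG
GGGGGGG
After op 6 paint(3,3,R):
GGGGGGG
GKKKKGG
GKKKKGG
GGGRGGG
GGGGGWG
GGGGWWG
GGGGWWG
GGGGGGG
GGGGGGG
After op 7 paint(3,5,R):
GGGGGGG
GKKKKGG
GKKKKGG
GGGRGRG
GGGGGWG
GGGGWWG
GGGGWWG
GGGGGGG
GGGGGGG

Answer: GGGGGGG
GKKKKGG
GKKKKGG
GGGRGRG
GGGGGWG
GGGGWWG
GGGGWWG
GGGGGGG
GGGGGGG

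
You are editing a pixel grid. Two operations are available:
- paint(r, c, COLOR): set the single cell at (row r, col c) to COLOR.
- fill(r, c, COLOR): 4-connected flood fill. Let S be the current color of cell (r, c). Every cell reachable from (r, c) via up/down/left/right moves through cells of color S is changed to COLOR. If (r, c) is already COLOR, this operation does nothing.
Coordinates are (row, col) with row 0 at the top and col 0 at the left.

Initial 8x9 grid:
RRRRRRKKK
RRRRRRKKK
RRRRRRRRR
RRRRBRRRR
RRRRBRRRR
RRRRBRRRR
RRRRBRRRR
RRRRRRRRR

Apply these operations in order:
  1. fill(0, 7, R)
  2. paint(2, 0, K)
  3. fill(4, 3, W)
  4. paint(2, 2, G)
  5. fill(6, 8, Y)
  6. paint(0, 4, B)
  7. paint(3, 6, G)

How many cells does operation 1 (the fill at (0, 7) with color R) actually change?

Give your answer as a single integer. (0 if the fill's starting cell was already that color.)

Answer: 6

Derivation:
After op 1 fill(0,7,R) [6 cells changed]:
RRRRRRRRR
RRRRRRRRR
RRRRRRRRR
RRRRBRRRR
RRRRBRRRR
RRRRBRRRR
RRRRBRRRR
RRRRRRRRR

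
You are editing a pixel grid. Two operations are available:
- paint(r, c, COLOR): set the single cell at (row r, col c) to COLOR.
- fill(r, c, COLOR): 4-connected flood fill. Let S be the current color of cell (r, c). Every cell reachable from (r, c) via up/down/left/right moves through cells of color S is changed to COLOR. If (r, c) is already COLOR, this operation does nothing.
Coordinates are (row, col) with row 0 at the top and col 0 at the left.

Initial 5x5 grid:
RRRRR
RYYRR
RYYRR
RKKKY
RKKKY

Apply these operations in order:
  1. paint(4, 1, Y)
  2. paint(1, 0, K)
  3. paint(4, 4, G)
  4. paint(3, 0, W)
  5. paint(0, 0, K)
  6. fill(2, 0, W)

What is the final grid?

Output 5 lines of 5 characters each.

Answer: KRRRR
KYYRR
WYYRR
WKKKY
RYKKG

Derivation:
After op 1 paint(4,1,Y):
RRRRR
RYYRR
RYYRR
RKKKY
RYKKY
After op 2 paint(1,0,K):
RRRRR
KYYRR
RYYRR
RKKKY
RYKKY
After op 3 paint(4,4,G):
RRRRR
KYYRR
RYYRR
RKKKY
RYKKG
After op 4 paint(3,0,W):
RRRRR
KYYRR
RYYRR
WKKKY
RYKKG
After op 5 paint(0,0,K):
KRRRR
KYYRR
RYYRR
WKKKY
RYKKG
After op 6 fill(2,0,W) [1 cells changed]:
KRRRR
KYYRR
WYYRR
WKKKY
RYKKG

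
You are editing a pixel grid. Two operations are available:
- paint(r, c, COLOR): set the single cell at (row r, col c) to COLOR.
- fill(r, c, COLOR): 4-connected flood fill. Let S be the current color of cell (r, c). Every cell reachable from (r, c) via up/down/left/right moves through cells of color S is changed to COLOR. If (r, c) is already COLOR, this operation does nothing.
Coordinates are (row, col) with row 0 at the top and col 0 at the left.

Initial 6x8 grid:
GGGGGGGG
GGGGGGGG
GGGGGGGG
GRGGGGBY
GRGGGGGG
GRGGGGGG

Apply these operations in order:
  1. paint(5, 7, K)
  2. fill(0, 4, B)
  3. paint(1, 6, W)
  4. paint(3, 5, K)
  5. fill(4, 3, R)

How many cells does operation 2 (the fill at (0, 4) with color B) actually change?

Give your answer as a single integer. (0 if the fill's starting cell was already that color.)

After op 1 paint(5,7,K):
GGGGGGGG
GGGGGGGG
GGGGGGGG
GRGGGGBY
GRGGGGGG
GRGGGGGK
After op 2 fill(0,4,B) [42 cells changed]:
BBBBBBBB
BBBBBBBB
BBBBBBBB
BRBBBBBY
BRBBBBBB
BRBBBBBK

Answer: 42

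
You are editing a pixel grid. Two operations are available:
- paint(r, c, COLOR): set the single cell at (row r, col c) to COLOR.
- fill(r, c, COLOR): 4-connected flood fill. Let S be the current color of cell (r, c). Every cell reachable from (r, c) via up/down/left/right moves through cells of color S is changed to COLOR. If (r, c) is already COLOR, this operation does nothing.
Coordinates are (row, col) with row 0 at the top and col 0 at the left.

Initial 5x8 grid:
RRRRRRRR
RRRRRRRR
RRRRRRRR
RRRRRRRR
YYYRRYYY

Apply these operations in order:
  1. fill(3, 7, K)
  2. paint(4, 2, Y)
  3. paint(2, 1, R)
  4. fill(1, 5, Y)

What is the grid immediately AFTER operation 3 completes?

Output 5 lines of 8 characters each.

Answer: KKKKKKKK
KKKKKKKK
KRKKKKKK
KKKKKKKK
YYYKKYYY

Derivation:
After op 1 fill(3,7,K) [34 cells changed]:
KKKKKKKK
KKKKKKKK
KKKKKKKK
KKKKKKKK
YYYKKYYY
After op 2 paint(4,2,Y):
KKKKKKKK
KKKKKKKK
KKKKKKKK
KKKKKKKK
YYYKKYYY
After op 3 paint(2,1,R):
KKKKKKKK
KKKKKKKK
KRKKKKKK
KKKKKKKK
YYYKKYYY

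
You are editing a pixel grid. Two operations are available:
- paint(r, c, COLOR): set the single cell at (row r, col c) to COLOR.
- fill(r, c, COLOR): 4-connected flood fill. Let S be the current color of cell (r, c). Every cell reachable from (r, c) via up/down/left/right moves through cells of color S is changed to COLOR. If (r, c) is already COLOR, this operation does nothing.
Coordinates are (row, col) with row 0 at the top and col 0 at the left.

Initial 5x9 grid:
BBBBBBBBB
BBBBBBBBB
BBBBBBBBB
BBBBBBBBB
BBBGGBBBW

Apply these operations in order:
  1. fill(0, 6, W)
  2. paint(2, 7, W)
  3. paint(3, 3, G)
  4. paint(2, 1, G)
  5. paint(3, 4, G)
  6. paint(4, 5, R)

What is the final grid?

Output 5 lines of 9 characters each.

Answer: WWWWWWWWW
WWWWWWWWW
WGWWWWWWW
WWWGGWWWW
WWWGGRWWW

Derivation:
After op 1 fill(0,6,W) [42 cells changed]:
WWWWWWWWW
WWWWWWWWW
WWWWWWWWW
WWWWWWWWW
WWWGGWWWW
After op 2 paint(2,7,W):
WWWWWWWWW
WWWWWWWWW
WWWWWWWWW
WWWWWWWWW
WWWGGWWWW
After op 3 paint(3,3,G):
WWWWWWWWW
WWWWWWWWW
WWWWWWWWW
WWWGWWWWW
WWWGGWWWW
After op 4 paint(2,1,G):
WWWWWWWWW
WWWWWWWWW
WGWWWWWWW
WWWGWWWWW
WWWGGWWWW
After op 5 paint(3,4,G):
WWWWWWWWW
WWWWWWWWW
WGWWWWWWW
WWWGGWWWW
WWWGGWWWW
After op 6 paint(4,5,R):
WWWWWWWWW
WWWWWWWWW
WGWWWWWWW
WWWGGWWWW
WWWGGRWWW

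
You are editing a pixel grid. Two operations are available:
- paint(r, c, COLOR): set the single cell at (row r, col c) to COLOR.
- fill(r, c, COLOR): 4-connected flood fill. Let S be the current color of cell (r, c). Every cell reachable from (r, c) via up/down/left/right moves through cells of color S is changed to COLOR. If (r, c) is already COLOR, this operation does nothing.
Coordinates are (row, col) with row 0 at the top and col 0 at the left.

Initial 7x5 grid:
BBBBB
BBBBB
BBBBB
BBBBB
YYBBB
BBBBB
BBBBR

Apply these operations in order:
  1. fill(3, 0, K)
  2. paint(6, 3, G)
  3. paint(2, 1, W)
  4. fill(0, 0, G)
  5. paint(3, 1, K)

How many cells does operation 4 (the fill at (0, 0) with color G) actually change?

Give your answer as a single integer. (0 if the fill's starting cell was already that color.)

After op 1 fill(3,0,K) [32 cells changed]:
KKKKK
KKKKK
KKKKK
KKKKK
YYKKK
KKKKK
KKKKR
After op 2 paint(6,3,G):
KKKKK
KKKKK
KKKKK
KKKKK
YYKKK
KKKKK
KKKGR
After op 3 paint(2,1,W):
KKKKK
KKKKK
KWKKK
KKKKK
YYKKK
KKKKK
KKKGR
After op 4 fill(0,0,G) [30 cells changed]:
GGGGG
GGGGG
GWGGG
GGGGG
YYGGG
GGGGG
GGGGR

Answer: 30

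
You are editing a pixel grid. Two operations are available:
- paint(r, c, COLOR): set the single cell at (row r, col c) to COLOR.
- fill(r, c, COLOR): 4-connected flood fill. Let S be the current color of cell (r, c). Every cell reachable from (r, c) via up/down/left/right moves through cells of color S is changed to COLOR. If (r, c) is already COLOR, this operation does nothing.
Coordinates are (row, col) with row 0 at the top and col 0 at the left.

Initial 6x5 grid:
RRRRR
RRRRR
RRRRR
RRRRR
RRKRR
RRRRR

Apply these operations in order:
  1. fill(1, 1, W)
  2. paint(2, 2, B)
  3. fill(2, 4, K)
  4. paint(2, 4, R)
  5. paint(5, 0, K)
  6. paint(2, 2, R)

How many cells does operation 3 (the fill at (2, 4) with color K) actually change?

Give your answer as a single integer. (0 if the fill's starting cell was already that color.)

After op 1 fill(1,1,W) [29 cells changed]:
WWWWW
WWWWW
WWWWW
WWWWW
WWKWW
WWWWW
After op 2 paint(2,2,B):
WWWWW
WWWWW
WWBWW
WWWWW
WWKWW
WWWWW
After op 3 fill(2,4,K) [28 cells changed]:
KKKKK
KKKKK
KKBKK
KKKKK
KKKKK
KKKKK

Answer: 28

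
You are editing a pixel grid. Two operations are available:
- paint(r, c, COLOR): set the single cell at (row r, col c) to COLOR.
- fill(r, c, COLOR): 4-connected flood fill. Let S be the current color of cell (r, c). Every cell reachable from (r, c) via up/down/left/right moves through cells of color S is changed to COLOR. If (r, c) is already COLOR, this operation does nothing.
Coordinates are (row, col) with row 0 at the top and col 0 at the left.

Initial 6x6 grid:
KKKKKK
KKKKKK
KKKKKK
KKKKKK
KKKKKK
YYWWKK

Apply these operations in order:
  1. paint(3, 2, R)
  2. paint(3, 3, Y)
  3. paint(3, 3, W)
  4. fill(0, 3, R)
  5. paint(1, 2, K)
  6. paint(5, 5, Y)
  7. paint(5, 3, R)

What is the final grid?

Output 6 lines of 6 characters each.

After op 1 paint(3,2,R):
KKKKKK
KKKKKK
KKKKKK
KKRKKK
KKKKKK
YYWWKK
After op 2 paint(3,3,Y):
KKKKKK
KKKKKK
KKKKKK
KKRYKK
KKKKKK
YYWWKK
After op 3 paint(3,3,W):
KKKKKK
KKKKKK
KKKKKK
KKRWKK
KKKKKK
YYWWKK
After op 4 fill(0,3,R) [30 cells changed]:
RRRRRR
RRRRRR
RRRRRR
RRRWRR
RRRRRR
YYWWRR
After op 5 paint(1,2,K):
RRRRRR
RRKRRR
RRRRRR
RRRWRR
RRRRRR
YYWWRR
After op 6 paint(5,5,Y):
RRRRRR
RRKRRR
RRRRRR
RRRWRR
RRRRRR
YYWWRY
After op 7 paint(5,3,R):
RRRRRR
RRKRRR
RRRRRR
RRRWRR
RRRRRR
YYWRRY

Answer: RRRRRR
RRKRRR
RRRRRR
RRRWRR
RRRRRR
YYWRRY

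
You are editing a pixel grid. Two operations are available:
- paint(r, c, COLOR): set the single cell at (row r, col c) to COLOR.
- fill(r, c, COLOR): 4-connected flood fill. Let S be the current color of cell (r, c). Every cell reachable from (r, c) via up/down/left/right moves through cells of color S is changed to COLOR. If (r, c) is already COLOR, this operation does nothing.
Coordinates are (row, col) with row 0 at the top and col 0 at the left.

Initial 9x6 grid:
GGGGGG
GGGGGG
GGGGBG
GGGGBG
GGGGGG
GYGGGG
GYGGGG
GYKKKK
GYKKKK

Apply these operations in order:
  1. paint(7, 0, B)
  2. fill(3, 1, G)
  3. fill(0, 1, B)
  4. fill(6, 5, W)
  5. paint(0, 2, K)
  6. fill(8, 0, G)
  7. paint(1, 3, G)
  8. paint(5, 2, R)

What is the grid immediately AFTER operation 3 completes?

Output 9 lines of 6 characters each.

Answer: BBBBBB
BBBBBB
BBBBBB
BBBBBB
BBBBBB
BYBBBB
BYBBBB
BYKKKK
GYKKKK

Derivation:
After op 1 paint(7,0,B):
GGGGGG
GGGGGG
GGGGBG
GGGGBG
GGGGGG
GYGGGG
GYGGGG
BYKKKK
GYKKKK
After op 2 fill(3,1,G) [0 cells changed]:
GGGGGG
GGGGGG
GGGGBG
GGGGBG
GGGGGG
GYGGGG
GYGGGG
BYKKKK
GYKKKK
After op 3 fill(0,1,B) [38 cells changed]:
BBBBBB
BBBBBB
BBBBBB
BBBBBB
BBBBBB
BYBBBB
BYBBBB
BYKKKK
GYKKKK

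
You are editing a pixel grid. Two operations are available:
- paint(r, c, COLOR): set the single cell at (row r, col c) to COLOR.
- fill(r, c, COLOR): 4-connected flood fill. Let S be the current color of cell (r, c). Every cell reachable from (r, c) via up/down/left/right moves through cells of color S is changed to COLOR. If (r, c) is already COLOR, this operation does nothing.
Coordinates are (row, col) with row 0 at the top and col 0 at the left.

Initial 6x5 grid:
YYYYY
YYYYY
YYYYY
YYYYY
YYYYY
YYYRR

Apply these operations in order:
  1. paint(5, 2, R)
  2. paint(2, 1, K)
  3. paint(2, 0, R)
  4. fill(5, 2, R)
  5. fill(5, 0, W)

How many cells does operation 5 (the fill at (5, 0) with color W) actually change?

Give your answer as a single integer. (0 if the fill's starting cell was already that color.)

Answer: 25

Derivation:
After op 1 paint(5,2,R):
YYYYY
YYYYY
YYYYY
YYYYY
YYYYY
YYRRR
After op 2 paint(2,1,K):
YYYYY
YYYYY
YKYYY
YYYYY
YYYYY
YYRRR
After op 3 paint(2,0,R):
YYYYY
YYYYY
RKYYY
YYYYY
YYYYY
YYRRR
After op 4 fill(5,2,R) [0 cells changed]:
YYYYY
YYYYY
RKYYY
YYYYY
YYYYY
YYRRR
After op 5 fill(5,0,W) [25 cells changed]:
WWWWW
WWWWW
RKWWW
WWWWW
WWWWW
WWRRR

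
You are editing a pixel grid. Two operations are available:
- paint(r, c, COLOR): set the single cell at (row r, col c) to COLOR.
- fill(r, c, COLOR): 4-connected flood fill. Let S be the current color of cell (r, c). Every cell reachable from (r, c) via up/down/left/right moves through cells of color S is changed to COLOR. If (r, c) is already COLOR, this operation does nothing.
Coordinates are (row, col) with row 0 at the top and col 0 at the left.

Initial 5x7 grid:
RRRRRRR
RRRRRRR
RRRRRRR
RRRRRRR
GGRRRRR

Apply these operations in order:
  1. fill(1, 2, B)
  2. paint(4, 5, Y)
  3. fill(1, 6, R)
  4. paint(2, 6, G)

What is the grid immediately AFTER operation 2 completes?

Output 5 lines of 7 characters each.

After op 1 fill(1,2,B) [33 cells changed]:
BBBBBBB
BBBBBBB
BBBBBBB
BBBBBBB
GGBBBBB
After op 2 paint(4,5,Y):
BBBBBBB
BBBBBBB
BBBBBBB
BBBBBBB
GGBBBYB

Answer: BBBBBBB
BBBBBBB
BBBBBBB
BBBBBBB
GGBBBYB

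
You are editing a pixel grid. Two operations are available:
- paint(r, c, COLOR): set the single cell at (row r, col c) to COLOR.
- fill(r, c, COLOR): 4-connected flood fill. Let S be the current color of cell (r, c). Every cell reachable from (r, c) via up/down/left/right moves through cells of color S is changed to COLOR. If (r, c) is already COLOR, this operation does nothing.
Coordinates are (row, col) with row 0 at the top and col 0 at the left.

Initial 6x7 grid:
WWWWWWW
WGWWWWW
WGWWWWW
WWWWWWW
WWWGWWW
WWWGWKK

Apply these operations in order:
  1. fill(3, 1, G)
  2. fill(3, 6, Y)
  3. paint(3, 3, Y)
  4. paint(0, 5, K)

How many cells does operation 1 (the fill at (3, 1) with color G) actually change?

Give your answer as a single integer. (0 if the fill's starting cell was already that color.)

Answer: 36

Derivation:
After op 1 fill(3,1,G) [36 cells changed]:
GGGGGGG
GGGGGGG
GGGGGGG
GGGGGGG
GGGGGGG
GGGGGKK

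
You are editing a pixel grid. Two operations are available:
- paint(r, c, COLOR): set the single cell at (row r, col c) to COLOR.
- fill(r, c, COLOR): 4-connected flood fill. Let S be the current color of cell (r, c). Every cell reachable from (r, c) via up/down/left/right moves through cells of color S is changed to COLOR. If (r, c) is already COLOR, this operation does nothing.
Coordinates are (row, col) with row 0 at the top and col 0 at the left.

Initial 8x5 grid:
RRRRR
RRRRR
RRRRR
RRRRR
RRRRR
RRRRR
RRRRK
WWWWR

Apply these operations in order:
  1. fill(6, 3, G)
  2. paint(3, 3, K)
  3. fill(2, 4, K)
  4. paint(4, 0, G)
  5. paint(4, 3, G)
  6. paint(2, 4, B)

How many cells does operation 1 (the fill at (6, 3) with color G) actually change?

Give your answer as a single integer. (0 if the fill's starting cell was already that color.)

After op 1 fill(6,3,G) [34 cells changed]:
GGGGG
GGGGG
GGGGG
GGGGG
GGGGG
GGGGG
GGGGK
WWWWR

Answer: 34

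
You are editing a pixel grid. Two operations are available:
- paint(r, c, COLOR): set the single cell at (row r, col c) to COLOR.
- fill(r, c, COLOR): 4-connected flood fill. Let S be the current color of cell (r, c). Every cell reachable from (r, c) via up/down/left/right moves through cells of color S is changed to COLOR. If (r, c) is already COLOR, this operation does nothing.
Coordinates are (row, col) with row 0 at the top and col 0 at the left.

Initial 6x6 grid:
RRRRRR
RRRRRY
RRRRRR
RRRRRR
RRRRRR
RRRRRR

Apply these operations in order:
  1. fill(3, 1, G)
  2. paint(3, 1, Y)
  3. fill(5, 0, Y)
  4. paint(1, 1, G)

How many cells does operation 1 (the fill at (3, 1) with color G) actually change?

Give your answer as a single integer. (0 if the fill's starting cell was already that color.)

After op 1 fill(3,1,G) [35 cells changed]:
GGGGGG
GGGGGY
GGGGGG
GGGGGG
GGGGGG
GGGGGG

Answer: 35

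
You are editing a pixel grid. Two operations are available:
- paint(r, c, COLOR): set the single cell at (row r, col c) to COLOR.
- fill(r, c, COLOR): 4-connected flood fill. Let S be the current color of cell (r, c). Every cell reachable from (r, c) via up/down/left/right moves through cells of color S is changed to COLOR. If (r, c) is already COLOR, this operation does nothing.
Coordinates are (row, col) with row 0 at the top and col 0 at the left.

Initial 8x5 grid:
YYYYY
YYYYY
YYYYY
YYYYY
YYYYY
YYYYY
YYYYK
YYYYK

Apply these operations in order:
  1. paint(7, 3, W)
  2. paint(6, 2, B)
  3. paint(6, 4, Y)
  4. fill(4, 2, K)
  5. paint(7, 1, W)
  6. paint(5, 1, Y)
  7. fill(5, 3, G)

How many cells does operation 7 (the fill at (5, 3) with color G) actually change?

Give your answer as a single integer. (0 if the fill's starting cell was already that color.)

After op 1 paint(7,3,W):
YYYYY
YYYYY
YYYYY
YYYYY
YYYYY
YYYYY
YYYYK
YYYWK
After op 2 paint(6,2,B):
YYYYY
YYYYY
YYYYY
YYYYY
YYYYY
YYYYY
YYBYK
YYYWK
After op 3 paint(6,4,Y):
YYYYY
YYYYY
YYYYY
YYYYY
YYYYY
YYYYY
YYBYY
YYYWK
After op 4 fill(4,2,K) [37 cells changed]:
KKKKK
KKKKK
KKKKK
KKKKK
KKKKK
KKKKK
KKBKK
KKKWK
After op 5 paint(7,1,W):
KKKKK
KKKKK
KKKKK
KKKKK
KKKKK
KKKKK
KKBKK
KWKWK
After op 6 paint(5,1,Y):
KKKKK
KKKKK
KKKKK
KKKKK
KKKKK
KYKKK
KKBKK
KWKWK
After op 7 fill(5,3,G) [35 cells changed]:
GGGGG
GGGGG
GGGGG
GGGGG
GGGGG
GYGGG
GGBGG
GWKWG

Answer: 35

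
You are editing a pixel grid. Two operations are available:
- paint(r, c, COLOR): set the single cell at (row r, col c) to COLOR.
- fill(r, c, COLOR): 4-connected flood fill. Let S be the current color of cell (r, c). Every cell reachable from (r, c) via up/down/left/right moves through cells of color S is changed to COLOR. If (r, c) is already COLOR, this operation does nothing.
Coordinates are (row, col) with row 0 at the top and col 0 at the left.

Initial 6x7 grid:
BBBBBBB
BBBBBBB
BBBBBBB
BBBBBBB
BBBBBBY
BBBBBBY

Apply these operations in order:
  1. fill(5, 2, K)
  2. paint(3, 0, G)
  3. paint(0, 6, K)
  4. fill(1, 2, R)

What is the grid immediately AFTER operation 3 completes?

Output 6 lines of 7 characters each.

Answer: KKKKKKK
KKKKKKK
KKKKKKK
GKKKKKK
KKKKKKY
KKKKKKY

Derivation:
After op 1 fill(5,2,K) [40 cells changed]:
KKKKKKK
KKKKKKK
KKKKKKK
KKKKKKK
KKKKKKY
KKKKKKY
After op 2 paint(3,0,G):
KKKKKKK
KKKKKKK
KKKKKKK
GKKKKKK
KKKKKKY
KKKKKKY
After op 3 paint(0,6,K):
KKKKKKK
KKKKKKK
KKKKKKK
GKKKKKK
KKKKKKY
KKKKKKY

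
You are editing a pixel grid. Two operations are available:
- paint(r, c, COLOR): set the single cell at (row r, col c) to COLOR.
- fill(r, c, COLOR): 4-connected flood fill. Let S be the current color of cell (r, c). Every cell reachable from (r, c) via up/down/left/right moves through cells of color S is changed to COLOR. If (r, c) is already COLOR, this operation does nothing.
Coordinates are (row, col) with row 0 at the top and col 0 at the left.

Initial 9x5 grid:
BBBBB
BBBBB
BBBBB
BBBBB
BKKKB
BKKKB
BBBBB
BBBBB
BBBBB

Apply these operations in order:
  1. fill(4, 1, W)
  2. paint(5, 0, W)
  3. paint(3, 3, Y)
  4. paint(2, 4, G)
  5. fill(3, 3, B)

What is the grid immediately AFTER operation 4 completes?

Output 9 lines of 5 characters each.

After op 1 fill(4,1,W) [6 cells changed]:
BBBBB
BBBBB
BBBBB
BBBBB
BWWWB
BWWWB
BBBBB
BBBBB
BBBBB
After op 2 paint(5,0,W):
BBBBB
BBBBB
BBBBB
BBBBB
BWWWB
WWWWB
BBBBB
BBBBB
BBBBB
After op 3 paint(3,3,Y):
BBBBB
BBBBB
BBBBB
BBBYB
BWWWB
WWWWB
BBBBB
BBBBB
BBBBB
After op 4 paint(2,4,G):
BBBBB
BBBBB
BBBBG
BBBYB
BWWWB
WWWWB
BBBBB
BBBBB
BBBBB

Answer: BBBBB
BBBBB
BBBBG
BBBYB
BWWWB
WWWWB
BBBBB
BBBBB
BBBBB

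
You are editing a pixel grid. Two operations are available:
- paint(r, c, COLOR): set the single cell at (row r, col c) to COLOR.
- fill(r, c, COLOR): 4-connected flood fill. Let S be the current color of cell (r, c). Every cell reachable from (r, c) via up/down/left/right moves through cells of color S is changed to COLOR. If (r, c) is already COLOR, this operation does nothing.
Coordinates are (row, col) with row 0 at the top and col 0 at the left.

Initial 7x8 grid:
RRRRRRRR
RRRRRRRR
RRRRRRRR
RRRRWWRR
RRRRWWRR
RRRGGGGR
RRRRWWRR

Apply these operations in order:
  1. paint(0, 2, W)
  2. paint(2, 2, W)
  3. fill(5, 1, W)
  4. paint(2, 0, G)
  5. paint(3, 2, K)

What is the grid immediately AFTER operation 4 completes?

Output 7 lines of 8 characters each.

After op 1 paint(0,2,W):
RRWRRRRR
RRRRRRRR
RRRRRRRR
RRRRWWRR
RRRRWWRR
RRRGGGGR
RRRRWWRR
After op 2 paint(2,2,W):
RRWRRRRR
RRRRRRRR
RRWRRRRR
RRRRWWRR
RRRRWWRR
RRRGGGGR
RRRRWWRR
After op 3 fill(5,1,W) [44 cells changed]:
WWWWWWWW
WWWWWWWW
WWWWWWWW
WWWWWWWW
WWWWWWWW
WWWGGGGW
WWWWWWWW
After op 4 paint(2,0,G):
WWWWWWWW
WWWWWWWW
GWWWWWWW
WWWWWWWW
WWWWWWWW
WWWGGGGW
WWWWWWWW

Answer: WWWWWWWW
WWWWWWWW
GWWWWWWW
WWWWWWWW
WWWWWWWW
WWWGGGGW
WWWWWWWW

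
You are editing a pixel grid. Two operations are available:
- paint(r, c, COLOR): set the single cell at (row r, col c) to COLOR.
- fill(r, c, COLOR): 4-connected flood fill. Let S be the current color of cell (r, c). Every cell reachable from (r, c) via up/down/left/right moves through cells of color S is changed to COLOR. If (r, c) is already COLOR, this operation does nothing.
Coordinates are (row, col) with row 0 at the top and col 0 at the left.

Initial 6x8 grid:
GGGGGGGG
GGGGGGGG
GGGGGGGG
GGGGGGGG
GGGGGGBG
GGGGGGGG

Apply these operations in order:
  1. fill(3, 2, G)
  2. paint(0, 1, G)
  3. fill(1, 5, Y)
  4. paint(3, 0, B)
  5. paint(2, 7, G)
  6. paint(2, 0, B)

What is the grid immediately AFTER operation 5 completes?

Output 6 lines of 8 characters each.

Answer: YYYYYYYY
YYYYYYYY
YYYYYYYG
BYYYYYYY
YYYYYYBY
YYYYYYYY

Derivation:
After op 1 fill(3,2,G) [0 cells changed]:
GGGGGGGG
GGGGGGGG
GGGGGGGG
GGGGGGGG
GGGGGGBG
GGGGGGGG
After op 2 paint(0,1,G):
GGGGGGGG
GGGGGGGG
GGGGGGGG
GGGGGGGG
GGGGGGBG
GGGGGGGG
After op 3 fill(1,5,Y) [47 cells changed]:
YYYYYYYY
YYYYYYYY
YYYYYYYY
YYYYYYYY
YYYYYYBY
YYYYYYYY
After op 4 paint(3,0,B):
YYYYYYYY
YYYYYYYY
YYYYYYYY
BYYYYYYY
YYYYYYBY
YYYYYYYY
After op 5 paint(2,7,G):
YYYYYYYY
YYYYYYYY
YYYYYYYG
BYYYYYYY
YYYYYYBY
YYYYYYYY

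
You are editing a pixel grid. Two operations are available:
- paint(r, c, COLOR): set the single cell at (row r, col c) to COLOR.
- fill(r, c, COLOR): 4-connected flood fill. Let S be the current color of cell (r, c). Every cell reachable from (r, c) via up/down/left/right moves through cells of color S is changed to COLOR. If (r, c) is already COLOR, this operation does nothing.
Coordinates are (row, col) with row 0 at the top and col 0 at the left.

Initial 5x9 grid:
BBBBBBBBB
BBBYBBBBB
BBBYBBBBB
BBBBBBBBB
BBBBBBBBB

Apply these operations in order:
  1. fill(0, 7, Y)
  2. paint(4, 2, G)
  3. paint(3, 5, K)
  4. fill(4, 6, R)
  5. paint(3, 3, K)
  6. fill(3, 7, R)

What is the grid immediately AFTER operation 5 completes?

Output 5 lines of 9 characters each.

Answer: RRRRRRRRR
RRRRRRRRR
RRRRRRRRR
RRRKRKRRR
RRGRRRRRR

Derivation:
After op 1 fill(0,7,Y) [43 cells changed]:
YYYYYYYYY
YYYYYYYYY
YYYYYYYYY
YYYYYYYYY
YYYYYYYYY
After op 2 paint(4,2,G):
YYYYYYYYY
YYYYYYYYY
YYYYYYYYY
YYYYYYYYY
YYGYYYYYY
After op 3 paint(3,5,K):
YYYYYYYYY
YYYYYYYYY
YYYYYYYYY
YYYYYKYYY
YYGYYYYYY
After op 4 fill(4,6,R) [43 cells changed]:
RRRRRRRRR
RRRRRRRRR
RRRRRRRRR
RRRRRKRRR
RRGRRRRRR
After op 5 paint(3,3,K):
RRRRRRRRR
RRRRRRRRR
RRRRRRRRR
RRRKRKRRR
RRGRRRRRR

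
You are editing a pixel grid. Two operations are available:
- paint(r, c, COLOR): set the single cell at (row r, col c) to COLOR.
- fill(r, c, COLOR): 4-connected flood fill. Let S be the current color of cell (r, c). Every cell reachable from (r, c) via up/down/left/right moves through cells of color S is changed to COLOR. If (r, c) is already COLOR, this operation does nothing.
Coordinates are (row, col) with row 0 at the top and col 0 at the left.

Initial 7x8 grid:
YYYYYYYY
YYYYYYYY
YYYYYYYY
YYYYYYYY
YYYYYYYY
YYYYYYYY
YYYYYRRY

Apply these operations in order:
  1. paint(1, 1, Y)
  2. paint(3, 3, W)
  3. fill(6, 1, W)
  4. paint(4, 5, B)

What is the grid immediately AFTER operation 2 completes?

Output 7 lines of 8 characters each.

Answer: YYYYYYYY
YYYYYYYY
YYYYYYYY
YYYWYYYY
YYYYYYYY
YYYYYYYY
YYYYYRRY

Derivation:
After op 1 paint(1,1,Y):
YYYYYYYY
YYYYYYYY
YYYYYYYY
YYYYYYYY
YYYYYYYY
YYYYYYYY
YYYYYRRY
After op 2 paint(3,3,W):
YYYYYYYY
YYYYYYYY
YYYYYYYY
YYYWYYYY
YYYYYYYY
YYYYYYYY
YYYYYRRY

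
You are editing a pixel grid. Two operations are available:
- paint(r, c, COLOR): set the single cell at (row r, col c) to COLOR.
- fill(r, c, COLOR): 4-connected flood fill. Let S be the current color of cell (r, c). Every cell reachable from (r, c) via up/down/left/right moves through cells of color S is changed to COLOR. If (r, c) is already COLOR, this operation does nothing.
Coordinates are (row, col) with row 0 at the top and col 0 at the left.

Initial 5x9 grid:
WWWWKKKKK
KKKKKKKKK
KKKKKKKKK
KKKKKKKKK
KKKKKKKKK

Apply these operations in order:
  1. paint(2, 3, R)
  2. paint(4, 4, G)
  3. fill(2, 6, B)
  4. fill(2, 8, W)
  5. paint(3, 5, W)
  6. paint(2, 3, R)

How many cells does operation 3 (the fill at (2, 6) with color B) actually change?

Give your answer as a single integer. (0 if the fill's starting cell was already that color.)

After op 1 paint(2,3,R):
WWWWKKKKK
KKKKKKKKK
KKKRKKKKK
KKKKKKKKK
KKKKKKKKK
After op 2 paint(4,4,G):
WWWWKKKKK
KKKKKKKKK
KKKRKKKKK
KKKKKKKKK
KKKKGKKKK
After op 3 fill(2,6,B) [39 cells changed]:
WWWWBBBBB
BBBBBBBBB
BBBRBBBBB
BBBBBBBBB
BBBBGBBBB

Answer: 39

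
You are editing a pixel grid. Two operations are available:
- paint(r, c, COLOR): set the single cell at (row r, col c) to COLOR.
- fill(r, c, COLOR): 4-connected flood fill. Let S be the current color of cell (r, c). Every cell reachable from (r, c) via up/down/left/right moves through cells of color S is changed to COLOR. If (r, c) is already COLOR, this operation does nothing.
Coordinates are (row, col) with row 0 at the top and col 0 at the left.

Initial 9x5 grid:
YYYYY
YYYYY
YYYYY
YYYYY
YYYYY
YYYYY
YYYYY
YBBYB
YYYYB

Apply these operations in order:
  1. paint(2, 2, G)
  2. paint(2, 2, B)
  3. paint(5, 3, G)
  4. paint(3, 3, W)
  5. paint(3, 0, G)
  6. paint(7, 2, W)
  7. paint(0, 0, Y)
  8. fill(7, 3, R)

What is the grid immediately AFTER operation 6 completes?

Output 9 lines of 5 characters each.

After op 1 paint(2,2,G):
YYYYY
YYYYY
YYGYY
YYYYY
YYYYY
YYYYY
YYYYY
YBBYB
YYYYB
After op 2 paint(2,2,B):
YYYYY
YYYYY
YYBYY
YYYYY
YYYYY
YYYYY
YYYYY
YBBYB
YYYYB
After op 3 paint(5,3,G):
YYYYY
YYYYY
YYBYY
YYYYY
YYYYY
YYYGY
YYYYY
YBBYB
YYYYB
After op 4 paint(3,3,W):
YYYYY
YYYYY
YYBYY
YYYWY
YYYYY
YYYGY
YYYYY
YBBYB
YYYYB
After op 5 paint(3,0,G):
YYYYY
YYYYY
YYBYY
GYYWY
YYYYY
YYYGY
YYYYY
YBBYB
YYYYB
After op 6 paint(7,2,W):
YYYYY
YYYYY
YYBYY
GYYWY
YYYYY
YYYGY
YYYYY
YBWYB
YYYYB

Answer: YYYYY
YYYYY
YYBYY
GYYWY
YYYYY
YYYGY
YYYYY
YBWYB
YYYYB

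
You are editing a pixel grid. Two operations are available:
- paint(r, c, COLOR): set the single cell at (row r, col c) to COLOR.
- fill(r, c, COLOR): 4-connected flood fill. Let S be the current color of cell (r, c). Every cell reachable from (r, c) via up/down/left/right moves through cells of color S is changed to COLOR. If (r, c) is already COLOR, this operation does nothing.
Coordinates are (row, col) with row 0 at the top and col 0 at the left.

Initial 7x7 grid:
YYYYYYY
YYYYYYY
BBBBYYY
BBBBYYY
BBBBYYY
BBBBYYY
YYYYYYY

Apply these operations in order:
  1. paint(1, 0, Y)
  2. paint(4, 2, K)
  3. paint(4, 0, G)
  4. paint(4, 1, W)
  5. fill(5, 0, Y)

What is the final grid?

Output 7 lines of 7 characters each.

Answer: YYYYYYY
YYYYYYY
YYYYYYY
YYYYYYY
GWKYYYY
YYYYYYY
YYYYYYY

Derivation:
After op 1 paint(1,0,Y):
YYYYYYY
YYYYYYY
BBBBYYY
BBBBYYY
BBBBYYY
BBBBYYY
YYYYYYY
After op 2 paint(4,2,K):
YYYYYYY
YYYYYYY
BBBBYYY
BBBBYYY
BBKBYYY
BBBBYYY
YYYYYYY
After op 3 paint(4,0,G):
YYYYYYY
YYYYYYY
BBBBYYY
BBBBYYY
GBKBYYY
BBBBYYY
YYYYYYY
After op 4 paint(4,1,W):
YYYYYYY
YYYYYYY
BBBBYYY
BBBBYYY
GWKBYYY
BBBBYYY
YYYYYYY
After op 5 fill(5,0,Y) [13 cells changed]:
YYYYYYY
YYYYYYY
YYYYYYY
YYYYYYY
GWKYYYY
YYYYYYY
YYYYYYY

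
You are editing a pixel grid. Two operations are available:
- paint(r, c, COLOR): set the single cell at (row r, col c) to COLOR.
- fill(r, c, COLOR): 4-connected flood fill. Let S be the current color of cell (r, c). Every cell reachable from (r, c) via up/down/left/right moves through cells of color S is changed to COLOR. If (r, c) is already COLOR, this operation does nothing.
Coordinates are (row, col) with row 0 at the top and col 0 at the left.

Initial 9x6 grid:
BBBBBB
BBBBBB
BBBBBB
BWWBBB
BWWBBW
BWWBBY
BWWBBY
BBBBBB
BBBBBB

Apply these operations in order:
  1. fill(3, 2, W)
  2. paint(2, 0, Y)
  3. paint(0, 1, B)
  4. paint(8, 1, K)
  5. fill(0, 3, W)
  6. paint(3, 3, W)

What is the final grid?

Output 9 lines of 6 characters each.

Answer: WWWWWW
WWWWWW
YWWWWW
WWWWWW
WWWWWW
WWWWWY
WWWWWY
WWWWWW
WKWWWW

Derivation:
After op 1 fill(3,2,W) [0 cells changed]:
BBBBBB
BBBBBB
BBBBBB
BWWBBB
BWWBBW
BWWBBY
BWWBBY
BBBBBB
BBBBBB
After op 2 paint(2,0,Y):
BBBBBB
BBBBBB
YBBBBB
BWWBBB
BWWBBW
BWWBBY
BWWBBY
BBBBBB
BBBBBB
After op 3 paint(0,1,B):
BBBBBB
BBBBBB
YBBBBB
BWWBBB
BWWBBW
BWWBBY
BWWBBY
BBBBBB
BBBBBB
After op 4 paint(8,1,K):
BBBBBB
BBBBBB
YBBBBB
BWWBBB
BWWBBW
BWWBBY
BWWBBY
BBBBBB
BKBBBB
After op 5 fill(0,3,W) [41 cells changed]:
WWWWWW
WWWWWW
YWWWWW
WWWWWW
WWWWWW
WWWWWY
WWWWWY
WWWWWW
WKWWWW
After op 6 paint(3,3,W):
WWWWWW
WWWWWW
YWWWWW
WWWWWW
WWWWWW
WWWWWY
WWWWWY
WWWWWW
WKWWWW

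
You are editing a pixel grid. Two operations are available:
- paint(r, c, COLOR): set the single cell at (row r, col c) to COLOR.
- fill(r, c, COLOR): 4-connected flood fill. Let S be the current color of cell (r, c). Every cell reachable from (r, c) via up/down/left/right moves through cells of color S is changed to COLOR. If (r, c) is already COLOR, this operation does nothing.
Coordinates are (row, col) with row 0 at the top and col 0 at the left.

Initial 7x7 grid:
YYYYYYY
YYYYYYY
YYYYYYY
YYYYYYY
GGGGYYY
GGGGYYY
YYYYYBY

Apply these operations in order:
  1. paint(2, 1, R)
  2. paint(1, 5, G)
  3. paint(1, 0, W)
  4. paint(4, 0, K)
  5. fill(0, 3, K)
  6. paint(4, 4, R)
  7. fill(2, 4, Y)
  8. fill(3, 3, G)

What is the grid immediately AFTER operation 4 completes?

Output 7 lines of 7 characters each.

After op 1 paint(2,1,R):
YYYYYYY
YYYYYYY
YRYYYYY
YYYYYYY
GGGGYYY
GGGGYYY
YYYYYBY
After op 2 paint(1,5,G):
YYYYYYY
YYYYYGY
YRYYYYY
YYYYYYY
GGGGYYY
GGGGYYY
YYYYYBY
After op 3 paint(1,0,W):
YYYYYYY
WYYYYGY
YRYYYYY
YYYYYYY
GGGGYYY
GGGGYYY
YYYYYBY
After op 4 paint(4,0,K):
YYYYYYY
WYYYYGY
YRYYYYY
YYYYYYY
KGGGYYY
GGGGYYY
YYYYYBY

Answer: YYYYYYY
WYYYYGY
YRYYYYY
YYYYYYY
KGGGYYY
GGGGYYY
YYYYYBY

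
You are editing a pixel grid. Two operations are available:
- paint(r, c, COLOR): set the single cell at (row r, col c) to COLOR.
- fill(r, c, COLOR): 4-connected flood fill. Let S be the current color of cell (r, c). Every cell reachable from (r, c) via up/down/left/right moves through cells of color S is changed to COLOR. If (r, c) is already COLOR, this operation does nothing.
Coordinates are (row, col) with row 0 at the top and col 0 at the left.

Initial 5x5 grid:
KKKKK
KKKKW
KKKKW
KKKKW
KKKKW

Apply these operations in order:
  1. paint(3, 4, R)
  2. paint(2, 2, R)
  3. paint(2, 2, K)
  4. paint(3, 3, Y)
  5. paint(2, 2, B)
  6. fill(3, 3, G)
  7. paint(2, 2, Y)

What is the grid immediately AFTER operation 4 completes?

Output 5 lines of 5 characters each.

After op 1 paint(3,4,R):
KKKKK
KKKKW
KKKKW
KKKKR
KKKKW
After op 2 paint(2,2,R):
KKKKK
KKKKW
KKRKW
KKKKR
KKKKW
After op 3 paint(2,2,K):
KKKKK
KKKKW
KKKKW
KKKKR
KKKKW
After op 4 paint(3,3,Y):
KKKKK
KKKKW
KKKKW
KKKYR
KKKKW

Answer: KKKKK
KKKKW
KKKKW
KKKYR
KKKKW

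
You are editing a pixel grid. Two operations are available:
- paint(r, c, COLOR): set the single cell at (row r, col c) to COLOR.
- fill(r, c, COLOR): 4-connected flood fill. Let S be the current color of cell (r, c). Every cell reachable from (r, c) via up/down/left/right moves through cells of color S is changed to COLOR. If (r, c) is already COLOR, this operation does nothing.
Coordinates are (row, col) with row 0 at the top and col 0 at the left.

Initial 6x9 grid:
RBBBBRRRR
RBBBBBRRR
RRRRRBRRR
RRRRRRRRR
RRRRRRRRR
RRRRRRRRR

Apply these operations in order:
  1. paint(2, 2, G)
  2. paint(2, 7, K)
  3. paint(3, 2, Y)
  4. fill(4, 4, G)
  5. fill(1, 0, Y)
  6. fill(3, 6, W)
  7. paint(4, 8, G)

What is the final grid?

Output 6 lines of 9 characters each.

After op 1 paint(2,2,G):
RBBBBRRRR
RBBBBBRRR
RRGRRBRRR
RRRRRRRRR
RRRRRRRRR
RRRRRRRRR
After op 2 paint(2,7,K):
RBBBBRRRR
RBBBBBRRR
RRGRRBRKR
RRRRRRRRR
RRRRRRRRR
RRRRRRRRR
After op 3 paint(3,2,Y):
RBBBBRRRR
RBBBBBRRR
RRGRRBRKR
RRYRRRRRR
RRRRRRRRR
RRRRRRRRR
After op 4 fill(4,4,G) [41 cells changed]:
GBBBBGGGG
GBBBBBGGG
GGGGGBGKG
GGYGGGGGG
GGGGGGGGG
GGGGGGGGG
After op 5 fill(1,0,Y) [42 cells changed]:
YBBBBYYYY
YBBBBBYYY
YYYYYBYKY
YYYYYYYYY
YYYYYYYYY
YYYYYYYYY
After op 6 fill(3,6,W) [43 cells changed]:
WBBBBWWWW
WBBBBBWWW
WWWWWBWKW
WWWWWWWWW
WWWWWWWWW
WWWWWWWWW
After op 7 paint(4,8,G):
WBBBBWWWW
WBBBBBWWW
WWWWWBWKW
WWWWWWWWW
WWWWWWWWG
WWWWWWWWW

Answer: WBBBBWWWW
WBBBBBWWW
WWWWWBWKW
WWWWWWWWW
WWWWWWWWG
WWWWWWWWW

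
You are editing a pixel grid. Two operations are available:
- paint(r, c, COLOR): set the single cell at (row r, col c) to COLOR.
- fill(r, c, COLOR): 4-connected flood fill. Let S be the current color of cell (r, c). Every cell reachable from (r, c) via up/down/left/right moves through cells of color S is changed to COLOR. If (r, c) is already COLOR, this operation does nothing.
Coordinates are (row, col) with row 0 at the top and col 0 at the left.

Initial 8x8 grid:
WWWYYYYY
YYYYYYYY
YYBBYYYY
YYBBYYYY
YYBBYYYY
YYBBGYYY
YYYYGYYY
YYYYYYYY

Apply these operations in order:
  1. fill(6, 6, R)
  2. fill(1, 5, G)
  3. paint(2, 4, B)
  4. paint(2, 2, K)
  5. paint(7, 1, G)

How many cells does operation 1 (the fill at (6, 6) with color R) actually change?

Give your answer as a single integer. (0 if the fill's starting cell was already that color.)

After op 1 fill(6,6,R) [51 cells changed]:
WWWRRRRR
RRRRRRRR
RRBBRRRR
RRBBRRRR
RRBBRRRR
RRBBGRRR
RRRRGRRR
RRRRRRRR

Answer: 51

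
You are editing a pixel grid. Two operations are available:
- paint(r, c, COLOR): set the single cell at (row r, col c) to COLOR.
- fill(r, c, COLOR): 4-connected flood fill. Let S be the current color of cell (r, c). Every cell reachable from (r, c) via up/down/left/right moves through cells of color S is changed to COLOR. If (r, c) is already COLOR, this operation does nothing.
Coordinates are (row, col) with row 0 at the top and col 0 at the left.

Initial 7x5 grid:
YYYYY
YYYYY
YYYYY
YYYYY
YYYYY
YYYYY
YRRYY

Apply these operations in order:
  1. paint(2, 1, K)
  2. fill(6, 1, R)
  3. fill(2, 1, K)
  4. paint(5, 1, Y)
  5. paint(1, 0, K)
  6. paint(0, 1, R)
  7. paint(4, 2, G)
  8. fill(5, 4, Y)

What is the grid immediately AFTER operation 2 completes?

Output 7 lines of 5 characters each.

Answer: YYYYY
YYYYY
YKYYY
YYYYY
YYYYY
YYYYY
YRRYY

Derivation:
After op 1 paint(2,1,K):
YYYYY
YYYYY
YKYYY
YYYYY
YYYYY
YYYYY
YRRYY
After op 2 fill(6,1,R) [0 cells changed]:
YYYYY
YYYYY
YKYYY
YYYYY
YYYYY
YYYYY
YRRYY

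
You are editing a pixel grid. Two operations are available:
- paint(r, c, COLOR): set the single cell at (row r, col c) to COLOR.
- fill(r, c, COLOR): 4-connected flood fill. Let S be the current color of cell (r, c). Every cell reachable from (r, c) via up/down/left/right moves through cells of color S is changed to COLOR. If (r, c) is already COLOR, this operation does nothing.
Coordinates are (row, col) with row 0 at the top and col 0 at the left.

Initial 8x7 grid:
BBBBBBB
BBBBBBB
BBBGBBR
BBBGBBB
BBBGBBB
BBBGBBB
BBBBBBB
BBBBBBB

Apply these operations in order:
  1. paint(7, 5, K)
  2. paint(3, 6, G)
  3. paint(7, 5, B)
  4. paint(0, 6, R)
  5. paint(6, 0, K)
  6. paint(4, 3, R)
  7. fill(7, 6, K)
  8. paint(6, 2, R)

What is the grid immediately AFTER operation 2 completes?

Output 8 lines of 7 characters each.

After op 1 paint(7,5,K):
BBBBBBB
BBBBBBB
BBBGBBR
BBBGBBB
BBBGBBB
BBBGBBB
BBBBBBB
BBBBBKB
After op 2 paint(3,6,G):
BBBBBBB
BBBBBBB
BBBGBBR
BBBGBBG
BBBGBBB
BBBGBBB
BBBBBBB
BBBBBKB

Answer: BBBBBBB
BBBBBBB
BBBGBBR
BBBGBBG
BBBGBBB
BBBGBBB
BBBBBBB
BBBBBKB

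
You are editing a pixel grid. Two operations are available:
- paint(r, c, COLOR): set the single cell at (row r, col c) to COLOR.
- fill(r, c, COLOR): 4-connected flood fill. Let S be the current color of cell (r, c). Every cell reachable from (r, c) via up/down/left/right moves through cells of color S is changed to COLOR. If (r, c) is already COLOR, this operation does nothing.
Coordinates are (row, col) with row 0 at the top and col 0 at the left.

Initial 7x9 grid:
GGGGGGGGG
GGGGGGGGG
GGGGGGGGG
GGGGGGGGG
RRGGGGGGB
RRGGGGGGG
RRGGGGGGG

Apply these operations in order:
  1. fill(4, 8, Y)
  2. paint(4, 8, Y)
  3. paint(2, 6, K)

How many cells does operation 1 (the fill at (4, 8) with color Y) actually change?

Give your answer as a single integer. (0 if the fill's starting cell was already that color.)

Answer: 1

Derivation:
After op 1 fill(4,8,Y) [1 cells changed]:
GGGGGGGGG
GGGGGGGGG
GGGGGGGGG
GGGGGGGGG
RRGGGGGGY
RRGGGGGGG
RRGGGGGGG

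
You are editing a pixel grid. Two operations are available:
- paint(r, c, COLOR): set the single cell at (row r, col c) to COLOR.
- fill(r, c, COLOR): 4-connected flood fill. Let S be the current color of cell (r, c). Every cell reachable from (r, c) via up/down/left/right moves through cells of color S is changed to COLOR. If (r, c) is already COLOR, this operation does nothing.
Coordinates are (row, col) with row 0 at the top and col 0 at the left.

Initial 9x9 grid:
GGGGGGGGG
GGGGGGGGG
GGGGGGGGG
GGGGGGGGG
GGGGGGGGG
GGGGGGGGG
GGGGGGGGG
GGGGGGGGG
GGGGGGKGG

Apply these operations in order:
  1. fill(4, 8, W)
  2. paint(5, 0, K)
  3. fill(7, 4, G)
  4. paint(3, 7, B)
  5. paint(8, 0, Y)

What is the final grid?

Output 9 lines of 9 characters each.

After op 1 fill(4,8,W) [80 cells changed]:
WWWWWWWWW
WWWWWWWWW
WWWWWWWWW
WWWWWWWWW
WWWWWWWWW
WWWWWWWWW
WWWWWWWWW
WWWWWWWWW
WWWWWWKWW
After op 2 paint(5,0,K):
WWWWWWWWW
WWWWWWWWW
WWWWWWWWW
WWWWWWWWW
WWWWWWWWW
KWWWWWWWW
WWWWWWWWW
WWWWWWWWW
WWWWWWKWW
After op 3 fill(7,4,G) [79 cells changed]:
GGGGGGGGG
GGGGGGGGG
GGGGGGGGG
GGGGGGGGG
GGGGGGGGG
KGGGGGGGG
GGGGGGGGG
GGGGGGGGG
GGGGGGKGG
After op 4 paint(3,7,B):
GGGGGGGGG
GGGGGGGGG
GGGGGGGGG
GGGGGGGBG
GGGGGGGGG
KGGGGGGGG
GGGGGGGGG
GGGGGGGGG
GGGGGGKGG
After op 5 paint(8,0,Y):
GGGGGGGGG
GGGGGGGGG
GGGGGGGGG
GGGGGGGBG
GGGGGGGGG
KGGGGGGGG
GGGGGGGGG
GGGGGGGGG
YGGGGGKGG

Answer: GGGGGGGGG
GGGGGGGGG
GGGGGGGGG
GGGGGGGBG
GGGGGGGGG
KGGGGGGGG
GGGGGGGGG
GGGGGGGGG
YGGGGGKGG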